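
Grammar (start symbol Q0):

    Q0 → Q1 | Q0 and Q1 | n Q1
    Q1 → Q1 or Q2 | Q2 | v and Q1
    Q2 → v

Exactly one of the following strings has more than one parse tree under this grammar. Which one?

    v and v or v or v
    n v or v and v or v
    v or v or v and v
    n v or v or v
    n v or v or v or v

v and v or v or v

v and v or v or v: 4 trees
n v or v and v or v: 1 tree
v or v or v and v: 1 tree
n v or v or v: 1 tree
n v or v or v or v: 1 tree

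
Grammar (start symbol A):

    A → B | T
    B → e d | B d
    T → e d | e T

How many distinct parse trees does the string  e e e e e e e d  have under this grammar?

Parse trees for e e e e e e e d:
  [A [T e [T e [T e [T e [T e [T e [T e d]]]]]]]]

1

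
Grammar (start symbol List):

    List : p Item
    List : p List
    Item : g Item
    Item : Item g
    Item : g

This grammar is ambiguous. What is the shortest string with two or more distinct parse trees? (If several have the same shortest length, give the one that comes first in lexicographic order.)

p g g

length 2: no string has ≥2 trees
length 3: p g g has 2 parse trees

Two derivations of p g g:
  List ⇒ p Item ⇒ p g Item ⇒ p g g
  List ⇒ p Item ⇒ p Item g ⇒ p g g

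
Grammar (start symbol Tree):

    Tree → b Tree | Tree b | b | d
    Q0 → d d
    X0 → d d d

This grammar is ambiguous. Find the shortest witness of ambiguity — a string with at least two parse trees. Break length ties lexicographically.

b b

length 1: no string has ≥2 trees
length 2: b b has 2 parse trees

Two derivations of b b:
  Tree ⇒ b Tree ⇒ b b
  Tree ⇒ Tree b ⇒ b b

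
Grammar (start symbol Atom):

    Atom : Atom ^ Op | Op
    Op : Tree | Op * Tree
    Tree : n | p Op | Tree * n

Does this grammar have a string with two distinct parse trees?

Witness: n * n

Derivation 1: Atom ⇒ Op ⇒ Tree ⇒ Tree * n ⇒ n * n
Derivation 2: Atom ⇒ Op ⇒ Op * Tree ⇒ Tree * Tree ⇒ n * Tree ⇒ n * n

Two distinct leftmost derivations for the same string.

Ambiguous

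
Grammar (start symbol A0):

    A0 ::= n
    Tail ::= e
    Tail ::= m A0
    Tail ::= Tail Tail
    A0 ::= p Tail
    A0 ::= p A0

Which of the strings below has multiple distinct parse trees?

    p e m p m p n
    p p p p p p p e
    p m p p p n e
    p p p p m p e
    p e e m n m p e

p e e m n m p e

p e m p m p n: 1 tree
p p p p p p p e: 1 tree
p m p p p n e: 1 tree
p p p p m p e: 1 tree
p e e m n m p e: 5 trees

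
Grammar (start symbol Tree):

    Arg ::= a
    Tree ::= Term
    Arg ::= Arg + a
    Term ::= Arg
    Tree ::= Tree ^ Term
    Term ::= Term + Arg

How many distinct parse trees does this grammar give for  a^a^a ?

Parse trees for a^a^a:
  [Tree [Tree [Tree [Term [Arg a]]] ^ [Term [Arg a]]] ^ [Term [Arg a]]]

1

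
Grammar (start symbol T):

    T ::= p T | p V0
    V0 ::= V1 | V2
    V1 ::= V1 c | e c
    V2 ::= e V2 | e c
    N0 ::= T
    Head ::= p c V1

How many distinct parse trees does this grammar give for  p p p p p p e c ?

2

Parse trees for p p p p p p e c:
  [T p [T p [T p [T p [T p [T p [V0 [V1 e c]]]]]]]]
  [T p [T p [T p [T p [T p [T p [V0 [V2 e c]]]]]]]]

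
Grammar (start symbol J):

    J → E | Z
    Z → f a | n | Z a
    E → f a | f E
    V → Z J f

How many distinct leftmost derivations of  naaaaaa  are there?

Parse trees for naaaaaa:
  [J [Z [Z [Z [Z [Z [Z [Z n] a] a] a] a] a] a]]

1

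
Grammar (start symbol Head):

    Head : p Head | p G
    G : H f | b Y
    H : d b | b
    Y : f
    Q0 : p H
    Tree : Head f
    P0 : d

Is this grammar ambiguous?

Ambiguous

Witness: p b f

Derivation 1: Head ⇒ p G ⇒ p H f ⇒ p b f
Derivation 2: Head ⇒ p G ⇒ p b Y ⇒ p b f

Two distinct leftmost derivations for the same string.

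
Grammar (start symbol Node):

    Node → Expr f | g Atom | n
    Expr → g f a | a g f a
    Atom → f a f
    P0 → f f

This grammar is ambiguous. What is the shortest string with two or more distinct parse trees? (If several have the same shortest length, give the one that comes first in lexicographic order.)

g f a f

length 1: no string has ≥2 trees
length 4: g f a f has 2 parse trees

Two derivations of g f a f:
  Node ⇒ Expr f ⇒ g f a f
  Node ⇒ g Atom ⇒ g f a f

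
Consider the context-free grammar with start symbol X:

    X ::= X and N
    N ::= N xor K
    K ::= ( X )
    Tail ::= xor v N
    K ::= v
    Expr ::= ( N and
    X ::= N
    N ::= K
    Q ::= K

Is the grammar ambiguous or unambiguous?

Unambiguous

Only X, N, K are reachable from X; ignoring the rest: The grammar is stratified — X handles 'and' (left-recursive), N handles 'xor', K atoms. Each operator has a fixed associativity and precedence level, so every string has one parse.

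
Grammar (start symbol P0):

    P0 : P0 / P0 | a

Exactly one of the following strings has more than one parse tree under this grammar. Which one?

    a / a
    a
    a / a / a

a / a: 1 tree
a: 1 tree
a / a / a: 2 trees

a / a / a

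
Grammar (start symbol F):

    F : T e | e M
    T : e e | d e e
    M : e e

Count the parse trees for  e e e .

Parse trees for e e e:
  [F [T e e] e]
  [F e [M e e]]

2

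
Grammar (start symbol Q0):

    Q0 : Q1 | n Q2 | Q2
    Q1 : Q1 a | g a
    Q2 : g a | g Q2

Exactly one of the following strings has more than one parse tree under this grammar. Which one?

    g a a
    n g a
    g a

g a a: 1 tree
n g a: 1 tree
g a: 2 trees

g a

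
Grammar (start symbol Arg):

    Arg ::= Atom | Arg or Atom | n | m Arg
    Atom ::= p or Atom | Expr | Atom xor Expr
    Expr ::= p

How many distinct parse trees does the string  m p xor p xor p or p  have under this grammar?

2

Parse trees for m p xor p xor p or p:
  [Arg [Arg m [Arg [Atom [Atom [Atom [Expr p]] xor [Expr p]] xor [Expr p]]]] or [Atom [Expr p]]]
  [Arg m [Arg [Arg [Atom [Atom [Atom [Expr p]] xor [Expr p]] xor [Expr p]]] or [Atom [Expr p]]]]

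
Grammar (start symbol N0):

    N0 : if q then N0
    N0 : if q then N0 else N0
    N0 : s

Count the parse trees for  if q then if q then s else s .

Parse trees for if q then if q then s else s:
  [N0 if q then [N0 if q then [N0 s] else [N0 s]]]
  [N0 if q then [N0 if q then [N0 s]] else [N0 s]]

2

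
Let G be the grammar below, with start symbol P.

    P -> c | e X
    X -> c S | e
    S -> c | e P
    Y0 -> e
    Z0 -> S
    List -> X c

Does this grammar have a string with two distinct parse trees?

(Y0, Z0, List are unreachable from P, so their rules don't affect L(P).) The reachable rules are right-linear with at most one rule per (nonterminal, next-terminal) pair. Each input token forces the next rule, so parsing is deterministic.

Unambiguous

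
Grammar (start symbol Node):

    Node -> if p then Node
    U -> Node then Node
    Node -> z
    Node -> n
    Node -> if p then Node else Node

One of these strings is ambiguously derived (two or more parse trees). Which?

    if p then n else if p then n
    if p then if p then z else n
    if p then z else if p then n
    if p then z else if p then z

if p then n else if p then n: 1 tree
if p then if p then z else n: 2 trees
if p then z else if p then n: 1 tree
if p then z else if p then z: 1 tree

if p then if p then z else n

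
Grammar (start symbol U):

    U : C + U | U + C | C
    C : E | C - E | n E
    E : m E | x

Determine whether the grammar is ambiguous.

Witness: x + x

Derivation 1: U ⇒ C + U ⇒ E + U ⇒ x + U ⇒ x + C ⇒ x + E ⇒ x + x
Derivation 2: U ⇒ U + C ⇒ C + C ⇒ E + C ⇒ x + C ⇒ x + E ⇒ x + x

Two distinct leftmost derivations for the same string.

Ambiguous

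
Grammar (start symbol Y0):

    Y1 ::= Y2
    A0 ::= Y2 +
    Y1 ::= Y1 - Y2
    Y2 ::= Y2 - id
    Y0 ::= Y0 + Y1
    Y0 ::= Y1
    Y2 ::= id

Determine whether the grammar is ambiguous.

Witness: id - id

Derivation 1: Y0 ⇒ Y1 ⇒ Y2 ⇒ Y2 - id ⇒ id - id
Derivation 2: Y0 ⇒ Y1 ⇒ Y1 - Y2 ⇒ Y2 - Y2 ⇒ id - Y2 ⇒ id - id

Two distinct leftmost derivations for the same string.

Ambiguous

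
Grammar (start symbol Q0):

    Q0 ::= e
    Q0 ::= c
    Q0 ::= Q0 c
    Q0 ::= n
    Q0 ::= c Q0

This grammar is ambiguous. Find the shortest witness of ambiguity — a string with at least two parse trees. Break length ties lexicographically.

length 1: no string has ≥2 trees
length 2: c c has 2 parse trees

Two derivations of c c:
  Q0 ⇒ Q0 c ⇒ c c
  Q0 ⇒ c Q0 ⇒ c c

c c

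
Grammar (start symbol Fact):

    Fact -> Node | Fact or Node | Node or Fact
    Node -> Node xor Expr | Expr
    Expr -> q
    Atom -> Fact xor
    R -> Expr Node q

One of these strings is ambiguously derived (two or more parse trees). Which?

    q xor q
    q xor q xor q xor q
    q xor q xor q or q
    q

q xor q xor q or q

q xor q: 1 tree
q xor q xor q xor q: 1 tree
q xor q xor q or q: 2 trees
q: 1 tree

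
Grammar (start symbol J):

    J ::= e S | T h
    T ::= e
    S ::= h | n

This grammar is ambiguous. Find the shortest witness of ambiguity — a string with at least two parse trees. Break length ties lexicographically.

e h

length 2: e h has 2 parse trees

Two derivations of e h:
  J ⇒ e S ⇒ e h
  J ⇒ T h ⇒ e h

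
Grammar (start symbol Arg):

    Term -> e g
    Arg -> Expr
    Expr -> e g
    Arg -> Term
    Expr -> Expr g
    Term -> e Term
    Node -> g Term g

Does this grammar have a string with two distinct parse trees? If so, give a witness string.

Ambiguous

Witness: e g

Derivation 1: Arg ⇒ Expr ⇒ e g
Derivation 2: Arg ⇒ Term ⇒ e g

Two distinct leftmost derivations for the same string.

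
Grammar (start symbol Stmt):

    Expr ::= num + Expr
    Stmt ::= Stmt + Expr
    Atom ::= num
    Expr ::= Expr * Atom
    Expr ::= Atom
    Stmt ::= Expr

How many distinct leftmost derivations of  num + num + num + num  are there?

8

Parse trees for num + num + num + num:
  [Stmt [Stmt [Expr [Atom num]]] + [Expr num + [Expr num + [Expr [Atom num]]]]]
  [Stmt [Stmt [Stmt [Expr [Atom num]]] + [Expr [Atom num]]] + [Expr num + [Expr [Atom num]]]]
  [Stmt [Stmt [Expr num + [Expr [Atom num]]]] + [Expr num + [Expr [Atom num]]]]
  [Stmt [Stmt [Stmt [Expr [Atom num]]] + [Expr num + [Expr [Atom num]]]] + [Expr [Atom num]]]
  [Stmt [Stmt [Stmt [Stmt [Expr [Atom num]]] + [Expr [Atom num]]] + [Expr [Atom num]]] + [Expr [Atom num]]]
  [Stmt [Stmt [Stmt [Expr num + [Expr [Atom num]]]] + [Expr [Atom num]]] + [Expr [Atom num]]]
  [Stmt [Stmt [Expr num + [Expr num + [Expr [Atom num]]]]] + [Expr [Atom num]]]
  [Stmt [Expr num + [Expr num + [Expr num + [Expr [Atom num]]]]]]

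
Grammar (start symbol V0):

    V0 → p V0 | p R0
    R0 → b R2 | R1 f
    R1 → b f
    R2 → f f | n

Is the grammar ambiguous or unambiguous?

Witness: p b f f

Derivation 1: V0 ⇒ p R0 ⇒ p b R2 ⇒ p b f f
Derivation 2: V0 ⇒ p R0 ⇒ p R1 f ⇒ p b f f

Two distinct leftmost derivations for the same string.

Ambiguous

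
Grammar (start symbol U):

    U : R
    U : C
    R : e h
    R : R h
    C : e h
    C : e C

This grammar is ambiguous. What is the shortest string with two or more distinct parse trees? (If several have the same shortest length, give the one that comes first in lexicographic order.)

length 2: e h has 2 parse trees

Two derivations of e h:
  U ⇒ R ⇒ e h
  U ⇒ C ⇒ e h

e h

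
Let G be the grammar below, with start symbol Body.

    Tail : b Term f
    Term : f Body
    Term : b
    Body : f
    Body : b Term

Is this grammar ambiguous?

Unambiguous

(Tail is unreachable from Body, so its rules don't affect L(Body).) Each reachable nonterminal has at most one production per leading terminal, and all productions are right-linear; the derivation is determined token-by-token.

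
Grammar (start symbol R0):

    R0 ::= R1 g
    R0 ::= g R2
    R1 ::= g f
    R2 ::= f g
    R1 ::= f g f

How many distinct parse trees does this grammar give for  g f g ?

Parse trees for g f g:
  [R0 [R1 g f] g]
  [R0 g [R2 f g]]

2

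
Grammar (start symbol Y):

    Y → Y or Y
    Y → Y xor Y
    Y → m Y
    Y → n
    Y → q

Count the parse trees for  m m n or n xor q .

Parse trees for m m n or n xor q (showing first 6 of 9):
  [Y [Y m [Y m [Y n]]] or [Y [Y n] xor [Y q]]]
  [Y [Y [Y m [Y m [Y n]]] or [Y n]] xor [Y q]]
  [Y [Y m [Y [Y m [Y n]] or [Y n]]] xor [Y q]]
  [Y [Y m [Y m [Y [Y n] or [Y n]]]] xor [Y q]]
  [Y m [Y [Y m [Y n]] or [Y [Y n] xor [Y q]]]]
  [Y m [Y [Y [Y m [Y n]] or [Y n]] xor [Y q]]]

9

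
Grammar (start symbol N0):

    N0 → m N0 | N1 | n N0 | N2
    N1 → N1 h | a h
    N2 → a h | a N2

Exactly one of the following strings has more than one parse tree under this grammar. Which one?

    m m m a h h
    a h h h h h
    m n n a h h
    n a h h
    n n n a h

n n n a h

m m m a h h: 1 tree
a h h h h h: 1 tree
m n n a h h: 1 tree
n a h h: 1 tree
n n n a h: 2 trees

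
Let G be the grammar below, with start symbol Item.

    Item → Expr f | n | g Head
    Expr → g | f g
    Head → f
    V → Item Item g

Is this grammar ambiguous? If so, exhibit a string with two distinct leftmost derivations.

Witness: g f

Derivation 1: Item ⇒ Expr f ⇒ g f
Derivation 2: Item ⇒ g Head ⇒ g f

Two distinct leftmost derivations for the same string.

Ambiguous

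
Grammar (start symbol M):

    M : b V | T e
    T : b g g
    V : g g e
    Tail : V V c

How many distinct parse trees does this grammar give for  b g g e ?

2

Parse trees for b g g e:
  [M b [V g g e]]
  [M [T b g g] e]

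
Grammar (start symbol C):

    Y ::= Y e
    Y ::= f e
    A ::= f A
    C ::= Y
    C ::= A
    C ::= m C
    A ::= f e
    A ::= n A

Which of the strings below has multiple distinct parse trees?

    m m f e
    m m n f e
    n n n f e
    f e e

m m f e: 2 trees
m m n f e: 1 tree
n n n f e: 1 tree
f e e: 1 tree

m m f e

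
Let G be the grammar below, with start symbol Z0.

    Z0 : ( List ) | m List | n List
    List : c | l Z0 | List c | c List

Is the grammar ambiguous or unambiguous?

Ambiguous

Witness: m c c

Derivation 1: Z0 ⇒ m List ⇒ m List c ⇒ m c c
Derivation 2: Z0 ⇒ m List ⇒ m c List ⇒ m c c

Two distinct leftmost derivations for the same string.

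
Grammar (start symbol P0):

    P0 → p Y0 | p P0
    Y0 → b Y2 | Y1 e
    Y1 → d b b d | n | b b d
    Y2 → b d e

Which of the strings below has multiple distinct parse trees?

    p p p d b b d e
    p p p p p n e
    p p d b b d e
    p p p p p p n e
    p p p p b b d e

p p p p b b d e

p p p d b b d e: 1 tree
p p p p p n e: 1 tree
p p d b b d e: 1 tree
p p p p p p n e: 1 tree
p p p p b b d e: 2 trees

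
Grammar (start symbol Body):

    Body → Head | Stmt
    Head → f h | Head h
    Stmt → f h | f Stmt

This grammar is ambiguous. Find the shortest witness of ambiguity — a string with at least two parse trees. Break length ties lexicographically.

f h

length 2: f h has 2 parse trees

Two derivations of f h:
  Body ⇒ Head ⇒ f h
  Body ⇒ Stmt ⇒ f h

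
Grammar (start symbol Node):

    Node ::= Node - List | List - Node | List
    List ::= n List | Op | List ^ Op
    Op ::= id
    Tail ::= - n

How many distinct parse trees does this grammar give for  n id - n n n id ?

Parse trees for n id - n n n id:
  [Node [Node [List n [List [Op id]]]] - [List n [List n [List n [List [Op id]]]]]]
  [Node [List n [List [Op id]]] - [Node [List n [List n [List n [List [Op id]]]]]]]

2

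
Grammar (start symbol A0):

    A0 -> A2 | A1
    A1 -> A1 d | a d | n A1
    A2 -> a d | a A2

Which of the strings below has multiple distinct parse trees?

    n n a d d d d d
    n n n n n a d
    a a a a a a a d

n n a d d d d d: 15 trees
n n n n n a d: 1 tree
a a a a a a a d: 1 tree

n n a d d d d d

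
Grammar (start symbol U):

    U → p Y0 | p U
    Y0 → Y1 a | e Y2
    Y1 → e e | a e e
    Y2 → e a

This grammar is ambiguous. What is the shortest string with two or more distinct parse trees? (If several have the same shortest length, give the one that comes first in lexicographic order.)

p e e a

length 4: p e e a has 2 parse trees

Two derivations of p e e a:
  U ⇒ p Y0 ⇒ p Y1 a ⇒ p e e a
  U ⇒ p Y0 ⇒ p e Y2 ⇒ p e e a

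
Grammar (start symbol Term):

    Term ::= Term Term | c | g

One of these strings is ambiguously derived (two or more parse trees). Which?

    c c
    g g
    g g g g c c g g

c c: 1 tree
g g: 1 tree
g g g g c c g g: 429 trees

g g g g c c g g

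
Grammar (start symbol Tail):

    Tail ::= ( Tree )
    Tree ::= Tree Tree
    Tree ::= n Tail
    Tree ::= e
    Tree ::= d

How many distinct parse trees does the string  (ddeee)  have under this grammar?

14

Parse trees for (ddeee) (showing first 6 of 14):
  [Tail ( [Tree [Tree d] [Tree [Tree d] [Tree [Tree e] [Tree [Tree e] [Tree e]]]]] )]
  [Tail ( [Tree [Tree d] [Tree [Tree d] [Tree [Tree [Tree e] [Tree e]] [Tree e]]]] )]
  [Tail ( [Tree [Tree d] [Tree [Tree [Tree d] [Tree e]] [Tree [Tree e] [Tree e]]]] )]
  [Tail ( [Tree [Tree d] [Tree [Tree [Tree d] [Tree [Tree e] [Tree e]]] [Tree e]]] )]
  [Tail ( [Tree [Tree d] [Tree [Tree [Tree [Tree d] [Tree e]] [Tree e]] [Tree e]]] )]
  [Tail ( [Tree [Tree [Tree d] [Tree d]] [Tree [Tree e] [Tree [Tree e] [Tree e]]]] )]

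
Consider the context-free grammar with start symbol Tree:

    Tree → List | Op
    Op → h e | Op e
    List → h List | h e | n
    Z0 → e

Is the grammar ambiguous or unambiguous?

Witness: h e

Derivation 1: Tree ⇒ List ⇒ h e
Derivation 2: Tree ⇒ Op ⇒ h e

Two distinct leftmost derivations for the same string.

Ambiguous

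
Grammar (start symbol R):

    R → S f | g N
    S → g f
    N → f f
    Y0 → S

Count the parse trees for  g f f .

2

Parse trees for g f f:
  [R [S g f] f]
  [R g [N f f]]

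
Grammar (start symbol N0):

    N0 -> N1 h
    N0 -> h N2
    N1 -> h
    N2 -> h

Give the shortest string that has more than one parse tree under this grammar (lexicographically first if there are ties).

h h

length 2: h h has 2 parse trees

Two derivations of h h:
  N0 ⇒ N1 h ⇒ h h
  N0 ⇒ h N2 ⇒ h h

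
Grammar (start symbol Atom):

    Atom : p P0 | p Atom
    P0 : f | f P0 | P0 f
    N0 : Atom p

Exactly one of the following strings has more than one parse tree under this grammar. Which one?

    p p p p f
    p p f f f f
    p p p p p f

p p f f f f

p p p p f: 1 tree
p p f f f f: 8 trees
p p p p p f: 1 tree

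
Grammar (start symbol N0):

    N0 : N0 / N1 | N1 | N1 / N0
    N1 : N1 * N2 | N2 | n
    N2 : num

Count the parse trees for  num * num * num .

1

Parse trees for num * num * num:
  [N0 [N1 [N1 [N1 [N2 num]] * [N2 num]] * [N2 num]]]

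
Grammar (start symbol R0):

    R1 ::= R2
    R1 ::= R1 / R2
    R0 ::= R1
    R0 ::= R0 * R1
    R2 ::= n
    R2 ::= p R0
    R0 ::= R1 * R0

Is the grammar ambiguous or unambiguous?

Ambiguous

Witness: n * n

Derivation 1: R0 ⇒ R0 * R1 ⇒ R1 * R1 ⇒ R2 * R1 ⇒ n * R1 ⇒ n * R2 ⇒ n * n
Derivation 2: R0 ⇒ R1 * R0 ⇒ R2 * R0 ⇒ n * R0 ⇒ n * R1 ⇒ n * R2 ⇒ n * n

Two distinct leftmost derivations for the same string.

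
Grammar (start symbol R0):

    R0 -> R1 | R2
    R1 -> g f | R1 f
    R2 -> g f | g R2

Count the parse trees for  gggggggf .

1

Parse trees for gggggggf:
  [R0 [R2 g [R2 g [R2 g [R2 g [R2 g [R2 g [R2 g f]]]]]]]]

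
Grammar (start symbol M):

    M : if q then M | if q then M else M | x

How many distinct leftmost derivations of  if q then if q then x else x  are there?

Parse trees for if q then if q then x else x:
  [M if q then [M if q then [M x] else [M x]]]
  [M if q then [M if q then [M x]] else [M x]]

2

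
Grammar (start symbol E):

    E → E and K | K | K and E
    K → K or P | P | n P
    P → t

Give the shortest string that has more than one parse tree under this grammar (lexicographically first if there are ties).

t and t

length 1: no string has ≥2 trees
length 2: no string has ≥2 trees
length 3: t and t has 2 parse trees

Two derivations of t and t:
  E ⇒ E and K ⇒ K and K ⇒ P and K ⇒ t and K ⇒ t and P ⇒ t and t
  E ⇒ K and E ⇒ P and E ⇒ t and E ⇒ t and K ⇒ t and P ⇒ t and t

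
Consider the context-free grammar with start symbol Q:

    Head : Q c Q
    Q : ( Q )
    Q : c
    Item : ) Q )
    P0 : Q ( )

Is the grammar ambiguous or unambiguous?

Only Q is reachable from Q; ignoring the rest: L(Q) is { openⁿ atom closeⁿ : n ≥ 0 }. The bracket depth fixes n, and the derivation is forced at every step.

Unambiguous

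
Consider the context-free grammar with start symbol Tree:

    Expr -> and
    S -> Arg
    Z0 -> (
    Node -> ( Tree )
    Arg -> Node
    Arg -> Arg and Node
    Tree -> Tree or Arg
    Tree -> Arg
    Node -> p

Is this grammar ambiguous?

Only Tree, Arg, Node are reachable from Tree; ignoring the rest: Tree → Tree or Arg | Arg  ;  Arg → Arg and Node | Node  — a left-associative chain with Node at the bottom. Each string factors uniquely by precedence.

Unambiguous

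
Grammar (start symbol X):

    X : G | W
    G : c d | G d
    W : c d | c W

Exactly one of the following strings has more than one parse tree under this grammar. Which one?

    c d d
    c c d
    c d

c d

c d d: 1 tree
c c d: 1 tree
c d: 2 trees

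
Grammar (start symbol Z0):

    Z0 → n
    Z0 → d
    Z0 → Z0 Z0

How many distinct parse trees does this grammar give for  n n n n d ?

Parse trees for n n n n d (showing first 6 of 14):
  [Z0 [Z0 n] [Z0 [Z0 n] [Z0 [Z0 n] [Z0 [Z0 n] [Z0 d]]]]]
  [Z0 [Z0 n] [Z0 [Z0 n] [Z0 [Z0 [Z0 n] [Z0 n]] [Z0 d]]]]
  [Z0 [Z0 n] [Z0 [Z0 [Z0 n] [Z0 n]] [Z0 [Z0 n] [Z0 d]]]]
  [Z0 [Z0 n] [Z0 [Z0 [Z0 n] [Z0 [Z0 n] [Z0 n]]] [Z0 d]]]
  [Z0 [Z0 n] [Z0 [Z0 [Z0 [Z0 n] [Z0 n]] [Z0 n]] [Z0 d]]]
  [Z0 [Z0 [Z0 n] [Z0 n]] [Z0 [Z0 n] [Z0 [Z0 n] [Z0 d]]]]

14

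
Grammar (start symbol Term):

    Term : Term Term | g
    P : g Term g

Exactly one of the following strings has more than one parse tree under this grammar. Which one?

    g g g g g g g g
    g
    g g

g g g g g g g g: 429 trees
g: 1 tree
g g: 1 tree

g g g g g g g g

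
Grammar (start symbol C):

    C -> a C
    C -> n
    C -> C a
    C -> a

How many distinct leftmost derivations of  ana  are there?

2

Parse trees for ana:
  [C a [C [C n] a]]
  [C [C a [C n]] a]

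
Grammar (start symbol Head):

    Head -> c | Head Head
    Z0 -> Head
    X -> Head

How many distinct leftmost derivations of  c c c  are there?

Parse trees for c c c:
  [Head [Head c] [Head [Head c] [Head c]]]
  [Head [Head [Head c] [Head c]] [Head c]]

2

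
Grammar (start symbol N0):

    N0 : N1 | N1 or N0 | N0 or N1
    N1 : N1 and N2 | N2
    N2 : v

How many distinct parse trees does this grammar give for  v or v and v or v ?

Parse trees for v or v and v or v:
  [N0 [N1 [N2 v]] or [N0 [N1 [N1 [N2 v]] and [N2 v]] or [N0 [N1 [N2 v]]]]]
  [N0 [N1 [N2 v]] or [N0 [N0 [N1 [N1 [N2 v]] and [N2 v]]] or [N1 [N2 v]]]]
  [N0 [N0 [N1 [N2 v]] or [N0 [N1 [N1 [N2 v]] and [N2 v]]]] or [N1 [N2 v]]]
  [N0 [N0 [N0 [N1 [N2 v]]] or [N1 [N1 [N2 v]] and [N2 v]]] or [N1 [N2 v]]]

4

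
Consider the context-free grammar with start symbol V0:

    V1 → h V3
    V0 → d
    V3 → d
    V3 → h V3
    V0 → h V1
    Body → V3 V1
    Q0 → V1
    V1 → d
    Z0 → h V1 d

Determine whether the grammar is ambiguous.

(Z0, Q0, Body are unreachable from V0, so their rules don't affect L(V0).) Restricted to the reachable nonterminals, every rule has the form A → t or A → t B, and no two rules for the same A share a first terminal. The grammar encodes a DFA — one run per string.

Unambiguous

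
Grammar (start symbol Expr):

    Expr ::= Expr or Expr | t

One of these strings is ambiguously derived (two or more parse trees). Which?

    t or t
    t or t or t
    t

t or t or t

t or t: 1 tree
t or t or t: 2 trees
t: 1 tree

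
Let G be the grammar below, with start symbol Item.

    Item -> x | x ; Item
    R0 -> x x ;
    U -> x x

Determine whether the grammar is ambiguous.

Only Item is reachable from Item; ignoring the rest: Right-recursive list with a separator: after each atom, whether the separator follows determines the rule. One parse per string.

Unambiguous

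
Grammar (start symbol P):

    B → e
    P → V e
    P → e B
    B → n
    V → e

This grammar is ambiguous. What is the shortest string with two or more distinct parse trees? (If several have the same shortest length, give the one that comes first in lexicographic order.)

e e

length 2: e e has 2 parse trees

Two derivations of e e:
  P ⇒ V e ⇒ e e
  P ⇒ e B ⇒ e e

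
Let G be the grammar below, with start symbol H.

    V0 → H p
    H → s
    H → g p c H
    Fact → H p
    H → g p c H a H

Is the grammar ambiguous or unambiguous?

Ambiguous

Witness: g p c g p c s a s

Derivation 1: H ⇒ g p c H ⇒ g p c g p c H a H ⇒ g p c g p c s a H ⇒ g p c g p c s a s
Derivation 2: H ⇒ g p c H a H ⇒ g p c g p c H a H ⇒ g p c g p c s a H ⇒ g p c g p c s a s

Two distinct leftmost derivations for the same string.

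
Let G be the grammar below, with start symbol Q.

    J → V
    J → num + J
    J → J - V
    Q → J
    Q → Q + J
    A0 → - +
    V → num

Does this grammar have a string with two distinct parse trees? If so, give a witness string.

Ambiguous

Witness: num + num

Derivation 1: Q ⇒ J ⇒ num + J ⇒ num + V ⇒ num + num
Derivation 2: Q ⇒ Q + J ⇒ J + J ⇒ V + J ⇒ num + J ⇒ num + V ⇒ num + num

Two distinct leftmost derivations for the same string.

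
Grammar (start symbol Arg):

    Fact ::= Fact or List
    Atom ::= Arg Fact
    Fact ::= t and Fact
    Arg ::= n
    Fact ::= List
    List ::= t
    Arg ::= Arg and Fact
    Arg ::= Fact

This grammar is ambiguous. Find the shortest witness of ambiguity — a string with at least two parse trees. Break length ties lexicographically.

length 1: no string has ≥2 trees
length 3: t and t has 2 parse trees

Two derivations of t and t:
  Arg ⇒ Arg and Fact ⇒ Fact and Fact ⇒ List and Fact ⇒ t and Fact ⇒ t and List ⇒ t and t
  Arg ⇒ Fact ⇒ t and Fact ⇒ t and List ⇒ t and t

t and t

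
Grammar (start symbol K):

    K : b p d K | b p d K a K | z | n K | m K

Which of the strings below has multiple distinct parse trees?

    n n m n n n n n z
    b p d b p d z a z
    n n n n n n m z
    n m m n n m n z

n n m n n n n n z: 1 tree
b p d b p d z a z: 2 trees
n n n n n n m z: 1 tree
n m m n n m n z: 1 tree

b p d b p d z a z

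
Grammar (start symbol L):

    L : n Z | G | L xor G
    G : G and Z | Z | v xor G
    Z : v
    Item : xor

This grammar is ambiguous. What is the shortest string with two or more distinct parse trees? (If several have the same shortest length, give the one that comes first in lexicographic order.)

length 1: no string has ≥2 trees
length 2: no string has ≥2 trees
length 3: v xor v has 2 parse trees

Two derivations of v xor v:
  L ⇒ G ⇒ v xor G ⇒ v xor Z ⇒ v xor v
  L ⇒ L xor G ⇒ G xor G ⇒ Z xor G ⇒ v xor G ⇒ v xor Z ⇒ v xor v

v xor v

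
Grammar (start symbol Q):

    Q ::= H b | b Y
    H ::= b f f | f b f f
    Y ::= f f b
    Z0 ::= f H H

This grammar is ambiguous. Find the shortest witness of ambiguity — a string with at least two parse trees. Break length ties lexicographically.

b f f b

length 4: b f f b has 2 parse trees

Two derivations of b f f b:
  Q ⇒ H b ⇒ b f f b
  Q ⇒ b Y ⇒ b f f b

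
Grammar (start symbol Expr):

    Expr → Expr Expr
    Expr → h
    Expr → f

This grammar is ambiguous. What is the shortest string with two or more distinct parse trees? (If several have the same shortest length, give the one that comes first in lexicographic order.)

f f f

length 1: no string has ≥2 trees
length 2: no string has ≥2 trees
length 3: f f f has 2 parse trees

Two derivations of f f f:
  Expr ⇒ Expr Expr ⇒ Expr Expr Expr ⇒ f Expr Expr ⇒ f f Expr ⇒ f f f
  Expr ⇒ Expr Expr ⇒ f Expr ⇒ f Expr Expr ⇒ f f Expr ⇒ f f f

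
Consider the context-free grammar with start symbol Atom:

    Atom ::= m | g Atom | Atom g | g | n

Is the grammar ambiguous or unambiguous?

Witness: g g

Derivation 1: Atom ⇒ g Atom ⇒ g g
Derivation 2: Atom ⇒ Atom g ⇒ g g

Two distinct leftmost derivations for the same string.

Ambiguous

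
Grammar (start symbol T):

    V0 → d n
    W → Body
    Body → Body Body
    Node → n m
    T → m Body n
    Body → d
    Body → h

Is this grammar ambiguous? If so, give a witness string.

Ambiguous

Witness: m d d d n

Derivation 1: T ⇒ m Body n ⇒ m Body Body n ⇒ m Body Body Body n ⇒ m d Body Body n ⇒ m d d Body n ⇒ m d d d n
Derivation 2: T ⇒ m Body n ⇒ m Body Body n ⇒ m d Body n ⇒ m d Body Body n ⇒ m d d Body n ⇒ m d d d n

Two distinct leftmost derivations for the same string.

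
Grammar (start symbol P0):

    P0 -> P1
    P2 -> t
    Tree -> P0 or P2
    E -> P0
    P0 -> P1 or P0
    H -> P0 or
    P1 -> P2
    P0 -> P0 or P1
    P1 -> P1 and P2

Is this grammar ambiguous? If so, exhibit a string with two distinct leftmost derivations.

Ambiguous

Witness: t or t

Derivation 1: P0 ⇒ P1 or P0 ⇒ P2 or P0 ⇒ t or P0 ⇒ t or P1 ⇒ t or P2 ⇒ t or t
Derivation 2: P0 ⇒ P0 or P1 ⇒ P1 or P1 ⇒ P2 or P1 ⇒ t or P1 ⇒ t or P2 ⇒ t or t

Two distinct leftmost derivations for the same string.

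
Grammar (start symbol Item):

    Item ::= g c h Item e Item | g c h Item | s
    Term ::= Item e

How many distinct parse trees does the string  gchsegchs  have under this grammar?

Parse trees for gchsegchs:
  [Item g c h [Item s] e [Item g c h [Item s]]]

1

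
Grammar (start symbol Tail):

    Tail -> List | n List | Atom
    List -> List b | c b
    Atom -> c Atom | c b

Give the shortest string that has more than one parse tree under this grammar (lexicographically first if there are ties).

length 2: c b has 2 parse trees

Two derivations of c b:
  Tail ⇒ List ⇒ c b
  Tail ⇒ Atom ⇒ c b

c b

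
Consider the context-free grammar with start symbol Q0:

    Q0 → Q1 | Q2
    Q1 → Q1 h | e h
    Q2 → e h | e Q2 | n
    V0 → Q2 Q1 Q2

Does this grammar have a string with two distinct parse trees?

Ambiguous

Witness: e h

Derivation 1: Q0 ⇒ Q1 ⇒ e h
Derivation 2: Q0 ⇒ Q2 ⇒ e h

Two distinct leftmost derivations for the same string.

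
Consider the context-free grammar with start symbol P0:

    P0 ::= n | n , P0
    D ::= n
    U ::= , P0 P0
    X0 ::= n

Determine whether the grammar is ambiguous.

Unambiguous

Only P0 is reachable from P0; ignoring the rest: Right-recursive list with a separator: after each atom, whether the separator follows determines the rule. One parse per string.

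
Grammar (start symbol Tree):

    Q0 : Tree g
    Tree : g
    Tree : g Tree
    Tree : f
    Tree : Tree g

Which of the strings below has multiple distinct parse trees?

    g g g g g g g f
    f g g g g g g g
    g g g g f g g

g g g g f g g

g g g g g g g f: 1 tree
f g g g g g g g: 1 tree
g g g g f g g: 15 trees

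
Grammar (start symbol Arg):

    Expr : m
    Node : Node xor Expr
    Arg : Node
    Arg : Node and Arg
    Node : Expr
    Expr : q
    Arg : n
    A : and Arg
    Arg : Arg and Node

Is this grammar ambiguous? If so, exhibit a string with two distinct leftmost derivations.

Ambiguous

Witness: m and m

Derivation 1: Arg ⇒ Node and Arg ⇒ Expr and Arg ⇒ m and Arg ⇒ m and Node ⇒ m and Expr ⇒ m and m
Derivation 2: Arg ⇒ Arg and Node ⇒ Node and Node ⇒ Expr and Node ⇒ m and Node ⇒ m and Expr ⇒ m and m

Two distinct leftmost derivations for the same string.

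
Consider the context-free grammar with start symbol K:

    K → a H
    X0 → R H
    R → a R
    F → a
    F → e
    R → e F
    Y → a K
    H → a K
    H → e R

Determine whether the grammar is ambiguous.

Only K, H, R, F are reachable from K; ignoring the rest: Restricted to the reachable nonterminals, every rule has the form A → t or A → t B, and no two rules for the same A share a first terminal. The grammar encodes a DFA — one run per string.

Unambiguous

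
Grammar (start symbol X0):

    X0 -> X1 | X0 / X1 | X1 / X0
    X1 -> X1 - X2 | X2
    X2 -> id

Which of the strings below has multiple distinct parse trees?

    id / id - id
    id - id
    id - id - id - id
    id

id / id - id: 2 trees
id - id: 1 tree
id - id - id - id: 1 tree
id: 1 tree

id / id - id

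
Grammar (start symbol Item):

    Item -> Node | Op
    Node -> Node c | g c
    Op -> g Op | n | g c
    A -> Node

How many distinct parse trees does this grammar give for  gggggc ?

1

Parse trees for gggggc:
  [Item [Op g [Op g [Op g [Op g [Op g c]]]]]]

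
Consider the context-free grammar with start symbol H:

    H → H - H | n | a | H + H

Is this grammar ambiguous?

Ambiguous

Witness: a + a + a

Derivation 1: H ⇒ H + H ⇒ a + H ⇒ a + H + H ⇒ a + a + H ⇒ a + a + a
Derivation 2: H ⇒ H + H ⇒ H + H + H ⇒ a + H + H ⇒ a + a + H ⇒ a + a + a

Two distinct leftmost derivations for the same string.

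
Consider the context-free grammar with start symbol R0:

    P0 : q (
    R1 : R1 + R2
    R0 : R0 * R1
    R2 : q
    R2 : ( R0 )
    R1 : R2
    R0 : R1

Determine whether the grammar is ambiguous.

Only R0, R1, R2 are reachable from R0; ignoring the rest: This is a standard precedence ladder (R0 over R1 over R2), with each level left-recursive on its own operator ('*' at R0, '+' at R1). That structure is LR(1), hence unambiguous.

Unambiguous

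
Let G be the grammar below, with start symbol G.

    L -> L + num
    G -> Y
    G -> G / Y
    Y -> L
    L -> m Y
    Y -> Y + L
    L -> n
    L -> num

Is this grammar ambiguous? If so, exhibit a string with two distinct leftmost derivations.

Witness: n + num

Derivation 1: G ⇒ Y ⇒ L ⇒ L + num ⇒ n + num
Derivation 2: G ⇒ Y ⇒ Y + L ⇒ L + L ⇒ n + L ⇒ n + num

Two distinct leftmost derivations for the same string.

Ambiguous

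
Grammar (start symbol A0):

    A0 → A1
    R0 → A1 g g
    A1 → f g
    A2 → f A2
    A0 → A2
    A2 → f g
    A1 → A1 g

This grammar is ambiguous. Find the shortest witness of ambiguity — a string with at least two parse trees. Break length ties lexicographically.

f g

length 2: f g has 2 parse trees

Two derivations of f g:
  A0 ⇒ A1 ⇒ f g
  A0 ⇒ A2 ⇒ f g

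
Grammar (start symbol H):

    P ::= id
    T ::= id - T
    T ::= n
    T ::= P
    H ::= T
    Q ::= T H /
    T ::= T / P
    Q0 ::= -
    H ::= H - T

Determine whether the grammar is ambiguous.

Witness: id - id

Derivation 1: H ⇒ T ⇒ id - T ⇒ id - P ⇒ id - id
Derivation 2: H ⇒ H - T ⇒ T - T ⇒ P - T ⇒ id - T ⇒ id - P ⇒ id - id

Two distinct leftmost derivations for the same string.

Ambiguous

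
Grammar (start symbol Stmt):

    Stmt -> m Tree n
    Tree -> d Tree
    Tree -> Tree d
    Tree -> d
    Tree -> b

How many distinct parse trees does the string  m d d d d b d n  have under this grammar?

5

Parse trees for m d d d d b d n:
  [Stmt m [Tree d [Tree d [Tree d [Tree d [Tree [Tree b] d]]]]] n]
  [Stmt m [Tree d [Tree d [Tree d [Tree [Tree d [Tree b]] d]]]] n]
  [Stmt m [Tree d [Tree d [Tree [Tree d [Tree d [Tree b]]] d]]] n]
  [Stmt m [Tree d [Tree [Tree d [Tree d [Tree d [Tree b]]]] d]] n]
  [Stmt m [Tree [Tree d [Tree d [Tree d [Tree d [Tree b]]]]] d] n]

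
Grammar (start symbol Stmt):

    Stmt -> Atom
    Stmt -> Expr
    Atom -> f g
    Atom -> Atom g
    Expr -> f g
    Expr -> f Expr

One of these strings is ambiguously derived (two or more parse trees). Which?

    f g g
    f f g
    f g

f g

f g g: 1 tree
f f g: 1 tree
f g: 2 trees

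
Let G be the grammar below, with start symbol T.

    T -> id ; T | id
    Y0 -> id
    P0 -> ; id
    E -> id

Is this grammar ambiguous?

Only T is reachable from T; ignoring the rest: Right-recursive list with a separator: after each atom, whether the separator follows determines the rule. One parse per string.

Unambiguous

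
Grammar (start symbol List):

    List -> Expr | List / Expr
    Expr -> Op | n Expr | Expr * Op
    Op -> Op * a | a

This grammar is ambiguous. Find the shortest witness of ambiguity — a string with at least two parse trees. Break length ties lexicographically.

a * a

length 1: no string has ≥2 trees
length 2: no string has ≥2 trees
length 3: a * a has 2 parse trees

Two derivations of a * a:
  List ⇒ Expr ⇒ Op ⇒ Op * a ⇒ a * a
  List ⇒ Expr ⇒ Expr * Op ⇒ Op * Op ⇒ a * Op ⇒ a * a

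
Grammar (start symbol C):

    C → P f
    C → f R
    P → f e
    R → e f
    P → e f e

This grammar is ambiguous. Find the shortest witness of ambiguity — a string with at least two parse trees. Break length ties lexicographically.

length 3: f e f has 2 parse trees

Two derivations of f e f:
  C ⇒ P f ⇒ f e f
  C ⇒ f R ⇒ f e f

f e f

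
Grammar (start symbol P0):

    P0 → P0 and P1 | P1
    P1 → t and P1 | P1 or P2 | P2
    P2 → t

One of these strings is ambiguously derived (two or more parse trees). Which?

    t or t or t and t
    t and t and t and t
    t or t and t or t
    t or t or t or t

t and t and t and t

t or t or t and t: 1 tree
t and t and t and t: 8 trees
t or t and t or t: 1 tree
t or t or t or t: 1 tree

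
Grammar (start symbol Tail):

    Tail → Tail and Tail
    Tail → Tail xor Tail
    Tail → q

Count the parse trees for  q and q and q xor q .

Parse trees for q and q and q xor q:
  [Tail [Tail q] and [Tail [Tail q] and [Tail [Tail q] xor [Tail q]]]]
  [Tail [Tail q] and [Tail [Tail [Tail q] and [Tail q]] xor [Tail q]]]
  [Tail [Tail [Tail q] and [Tail q]] and [Tail [Tail q] xor [Tail q]]]
  [Tail [Tail [Tail q] and [Tail [Tail q] and [Tail q]]] xor [Tail q]]
  [Tail [Tail [Tail [Tail q] and [Tail q]] and [Tail q]] xor [Tail q]]

5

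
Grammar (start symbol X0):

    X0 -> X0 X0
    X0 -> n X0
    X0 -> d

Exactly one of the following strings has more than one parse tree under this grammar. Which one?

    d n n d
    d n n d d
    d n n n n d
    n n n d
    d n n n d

d n n d d

d n n d: 1 tree
d n n d d: 4 trees
d n n n n d: 1 tree
n n n d: 1 tree
d n n n d: 1 tree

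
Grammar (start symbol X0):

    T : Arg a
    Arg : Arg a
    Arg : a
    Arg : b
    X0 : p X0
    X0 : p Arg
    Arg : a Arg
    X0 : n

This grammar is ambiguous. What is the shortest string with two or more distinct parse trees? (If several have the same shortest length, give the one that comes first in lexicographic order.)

length 1: no string has ≥2 trees
length 2: no string has ≥2 trees
length 3: p a a has 2 parse trees

Two derivations of p a a:
  X0 ⇒ p Arg ⇒ p Arg a ⇒ p a a
  X0 ⇒ p Arg ⇒ p a Arg ⇒ p a a

p a a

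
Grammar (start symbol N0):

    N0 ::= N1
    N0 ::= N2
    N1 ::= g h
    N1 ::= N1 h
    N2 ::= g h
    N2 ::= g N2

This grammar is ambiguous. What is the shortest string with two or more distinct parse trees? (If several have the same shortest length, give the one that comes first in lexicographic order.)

length 2: g h has 2 parse trees

Two derivations of g h:
  N0 ⇒ N1 ⇒ g h
  N0 ⇒ N2 ⇒ g h

g h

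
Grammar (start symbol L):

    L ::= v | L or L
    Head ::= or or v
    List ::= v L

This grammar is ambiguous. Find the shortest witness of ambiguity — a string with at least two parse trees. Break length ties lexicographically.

v or v or v

length 1: no string has ≥2 trees
length 3: no string has ≥2 trees
length 5: v or v or v has 2 parse trees

Two derivations of v or v or v:
  L ⇒ L or L ⇒ v or L ⇒ v or L or L ⇒ v or v or L ⇒ v or v or v
  L ⇒ L or L ⇒ L or L or L ⇒ v or L or L ⇒ v or v or L ⇒ v or v or v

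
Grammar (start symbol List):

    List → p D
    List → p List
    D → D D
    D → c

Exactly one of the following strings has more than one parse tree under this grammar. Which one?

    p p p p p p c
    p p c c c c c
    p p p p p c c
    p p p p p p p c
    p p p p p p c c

p p c c c c c

p p p p p p c: 1 tree
p p c c c c c: 14 trees
p p p p p c c: 1 tree
p p p p p p p c: 1 tree
p p p p p p c c: 1 tree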